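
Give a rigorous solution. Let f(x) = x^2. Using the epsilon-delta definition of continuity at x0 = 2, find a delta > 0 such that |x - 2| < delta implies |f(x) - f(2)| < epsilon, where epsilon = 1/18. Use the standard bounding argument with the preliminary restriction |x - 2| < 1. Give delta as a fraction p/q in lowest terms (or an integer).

Factor: |x^2 - (2)^2| = |x - 2| * |x + 2|.
Impose |x - 2| < 1 first. Then |x + 2| = |(x - 2) + 2*(2)| <= |x - 2| + 2*|2| < 1 + 4 = 5.
So |x^2 - (2)^2| < delta * 5.
We need delta * 5 <= 1/18, i.e. delta <= 1/18/5 = 1/90.
Since 1/90 < 1, this is tighter than 1; take delta = 1/90.
So delta = 1/90 works.

1/90


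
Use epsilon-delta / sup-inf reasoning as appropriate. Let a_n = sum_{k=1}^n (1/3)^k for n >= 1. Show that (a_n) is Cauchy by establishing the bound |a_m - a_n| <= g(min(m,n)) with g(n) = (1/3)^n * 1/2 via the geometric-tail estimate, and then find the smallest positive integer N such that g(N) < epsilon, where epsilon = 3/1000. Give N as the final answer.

For m > n >= 1: |a_m - a_n| = sum_{k=n+1}^m (1/3)^k < sum_{k=n+1}^infinity (1/3)^k = (1/3)^(n+1) / (1 - 1/3) = (1/3)^n * (1/3) * (3/2) = (1/3)^n * 1/2.
So g(n) = (1/3)^n / 2. Since g(n) -> 0, (a_n) is Cauchy.
Now solve g(N) < 3/1000: (1/3)^N / 2 < 3/1000 <=> 3^N > 1 / (2 * 3/1000) = 500/3.
Check powers of 3: 3^4 = 81 <= 500/3, 3^5 = 243 > 500/3.
So the smallest such N is 5. Check: g(5) = 1/(2 * 243) = 1/486 < 3/1000.

5


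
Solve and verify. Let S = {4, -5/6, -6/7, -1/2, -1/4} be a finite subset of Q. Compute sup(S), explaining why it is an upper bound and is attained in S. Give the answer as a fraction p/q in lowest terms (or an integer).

S is finite, so sup(S) = max(S).
Sorted decreasing:
4, -1/4, -1/2, -5/6, -6/7
The extremum is 4.
For every x in S, x <= 4. And 4 is in S, so it is attained.
Therefore sup(S) = 4.

4


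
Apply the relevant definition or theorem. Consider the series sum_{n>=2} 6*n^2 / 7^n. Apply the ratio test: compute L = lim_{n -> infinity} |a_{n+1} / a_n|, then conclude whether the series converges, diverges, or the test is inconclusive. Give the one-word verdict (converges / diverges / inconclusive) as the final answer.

Let a_n denote the general term. Form the ratio a_{n+1}/a_n and simplify:
a_{n+1}/a_n = (n + 1)^2/(7*n^2)
Take the limit as n -> infinity: L = 1/7.
Since L = 1/7 < 1, the ratio test implies the series converges.

converges


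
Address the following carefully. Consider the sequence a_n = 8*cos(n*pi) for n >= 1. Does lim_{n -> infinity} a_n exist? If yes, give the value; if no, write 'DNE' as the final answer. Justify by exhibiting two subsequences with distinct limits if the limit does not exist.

Examine the behaviour of a_n along subsequences.
cos(n*pi) = (-1)^n, so a_n = 8*(-1)^n. a_{2k} = 8 -> 8. a_{2k+1} = -8 -> -8.
Since these two subsequential limits are 8 and -8, distinct, the full sequence cannot converge (a convergent sequence has all subsequences tending to the same limit). So lim a_n does not exist.

DNE


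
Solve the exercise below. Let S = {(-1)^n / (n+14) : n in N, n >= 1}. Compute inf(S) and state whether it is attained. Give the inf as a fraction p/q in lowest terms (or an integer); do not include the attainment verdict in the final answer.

Analysis:
- Values: -1/15, 1/16, -1/17, 1/18, -1/19, ...
- Positive terms (even n): 1/(2+14), 1/(4+14), ... decreasing -> max = 1/16 (n=2).
- Negative terms (odd n): -1/(1+14), -1/(3+14), ... increasing -> min = -1/15 (n=1).
- So sup = 1/16 (attained at n=2); inf = -1/15 (attained at n=1).
Conclusion: inf(S) = -1/15, attained in S.

-1/15


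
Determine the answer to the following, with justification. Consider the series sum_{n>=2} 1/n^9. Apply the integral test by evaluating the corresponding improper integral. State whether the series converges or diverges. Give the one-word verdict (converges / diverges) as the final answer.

Let f(x) = x^(-9). Then f is positive, continuous, and decreasing on [2, infinity), so the integral test applies.
Compute the improper integral int_{2}^infinity f(x) dx:
  antiderivative F(x) = -1/(8*x^8).
  As x -> infinity, F(x) -> 0 (since p = 9 > 1).
  So int = F(infinity) - F(2) = 0 - (-1/2048) = 1/2048.
  Finite, so by the integral test, the series converges.

converges


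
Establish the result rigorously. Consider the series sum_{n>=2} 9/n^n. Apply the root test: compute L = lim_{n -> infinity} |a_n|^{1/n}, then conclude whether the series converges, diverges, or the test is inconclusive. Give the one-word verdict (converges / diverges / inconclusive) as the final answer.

Let a_n denote the general term. Form |a_n|^(1/n) and simplify:
|a_n|^(1/n) = 3^(2/n)/n
Take the limit as n -> infinity: L = 0.
Since L = 0 < 1, the root test implies convergence.

converges


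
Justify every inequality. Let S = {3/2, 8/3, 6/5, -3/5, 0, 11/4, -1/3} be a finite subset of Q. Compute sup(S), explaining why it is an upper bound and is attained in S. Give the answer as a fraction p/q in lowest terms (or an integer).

S is finite, so sup(S) = max(S).
Sorted decreasing:
11/4, 8/3, 3/2, 6/5, 0, -1/3, -3/5
The extremum is 11/4.
For every x in S, x <= 11/4. And 11/4 is in S, so it is attained.
Therefore sup(S) = 11/4.

11/4


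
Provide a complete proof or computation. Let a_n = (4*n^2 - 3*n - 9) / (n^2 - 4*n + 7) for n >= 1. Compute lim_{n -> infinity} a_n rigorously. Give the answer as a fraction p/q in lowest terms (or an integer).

Divide numerator and denominator by n^2, the highest power:
numerator / n^2 = 4 - 3/n - 9/n^2
denominator / n^2 = 1 - 4/n + 7/n^2
As n -> infinity, all terms of the form c/n^k (k >= 1) tend to 0.
So numerator / n^2 -> 4 and denominator / n^2 -> 1.
Therefore lim a_n = 4.

4


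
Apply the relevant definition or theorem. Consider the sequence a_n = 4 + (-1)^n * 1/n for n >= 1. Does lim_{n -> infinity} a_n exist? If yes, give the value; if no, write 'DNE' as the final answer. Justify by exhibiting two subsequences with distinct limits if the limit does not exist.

Examine the behaviour of a_n along subsequences.
Even-n subsequence a_{2k} = 4 + 1/(2k) -> 4. Odd-n subsequence a_{2k+1} = 4 - 1/(2k+1) -> 4. Both tend to 4, which suggests the limit is 4; verify directly.
|a_n - 4| = |(-1)^n * 1/n| = 1/n for every n >= 1.
Given epsilon > 0, choose a positive integer N > 1/epsilon. Then for all n >= N, |a_n - 4| = 1/n <= 1/N < epsilon.
So by the definition of the limit, lim a_n exists and equals 4.

4


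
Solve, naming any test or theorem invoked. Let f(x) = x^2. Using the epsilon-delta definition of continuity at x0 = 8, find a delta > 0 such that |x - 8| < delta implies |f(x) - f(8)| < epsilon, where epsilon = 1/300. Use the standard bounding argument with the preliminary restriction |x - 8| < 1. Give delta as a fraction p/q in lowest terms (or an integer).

Factor: |x^2 - (8)^2| = |x - 8| * |x + 8|.
Impose |x - 8| < 1 first. Then |x + 8| = |(x - 8) + 2*(8)| <= |x - 8| + 2*|8| < 1 + 16 = 17.
So |x^2 - (8)^2| < delta * 17.
We need delta * 17 <= 1/300, i.e. delta <= 1/300/17 = 1/5100.
Since 1/5100 < 1, this is tighter than 1; take delta = 1/5100.
So delta = 1/5100 works.

1/5100


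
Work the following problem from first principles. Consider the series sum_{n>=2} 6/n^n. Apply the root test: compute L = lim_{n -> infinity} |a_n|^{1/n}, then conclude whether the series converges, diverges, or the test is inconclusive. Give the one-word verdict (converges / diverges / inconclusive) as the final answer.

Let a_n denote the general term. Form |a_n|^(1/n) and simplify:
|a_n|^(1/n) = 6^(1/n)/n
Take the limit as n -> infinity: L = 0.
Since L = 0 < 1, the root test implies convergence.

converges


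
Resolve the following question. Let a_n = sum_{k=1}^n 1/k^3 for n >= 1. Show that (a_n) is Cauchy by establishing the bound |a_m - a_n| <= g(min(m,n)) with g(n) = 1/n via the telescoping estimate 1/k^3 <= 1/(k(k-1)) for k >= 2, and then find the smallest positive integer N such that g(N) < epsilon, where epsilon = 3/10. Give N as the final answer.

For m > n >= 1: |a_m - a_n| = sum_{k=n+1}^m 1/k^3.
Use 1/k^3 <= 1/(k(k-1)) = 1/(k-1) - 1/k for k >= 2 (which holds since k^3 >= k^2 >= k(k-1) for k >= 2):
sum_{k=n+1}^m 1/k^3 <= sum_{k=n+1}^m (1/(k-1) - 1/k) = 1/n - 1/m <= 1/n.
By symmetry the same bound holds with n,m swapped, so |a_m - a_n| <= 1/min(m,n) = g(min(m,n)). Since g(n) -> 0, (a_n) is Cauchy.
Now solve g(N) < 3/10: 1/N < 3/10 <=> N > 1/(3/10) = 10/3.
The smallest integer strictly greater than 10/3 is N = 4.
Check: g(4) = 1/4 < 3/10; g(3) = 1/3 >= 3/10. So N = 4.

4


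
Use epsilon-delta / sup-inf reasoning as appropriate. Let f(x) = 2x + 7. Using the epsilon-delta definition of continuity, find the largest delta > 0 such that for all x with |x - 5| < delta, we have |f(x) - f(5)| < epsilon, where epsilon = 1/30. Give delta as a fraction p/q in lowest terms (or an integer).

We compute f(5) = 2*(5) + 7 = 17.
|f(x) - f(5)| = |2x + 7 - (17)| = |2(x - 5)| = 2|x - 5|.
We need 2|x - 5| < 1/30, i.e. |x - 5| < 1/30 / 2 = 1/60.
So any delta <= 1/60 works. Conversely, if delta > 1/60, then x = 5 + 1/60 satisfies |x - 5| = 1/60 < delta but |f(x) - f(5)| = 2 * 1/60 = 1/30, which is not < 1/30; so no larger delta works.
Hence the largest such delta is 1/60.

1/60


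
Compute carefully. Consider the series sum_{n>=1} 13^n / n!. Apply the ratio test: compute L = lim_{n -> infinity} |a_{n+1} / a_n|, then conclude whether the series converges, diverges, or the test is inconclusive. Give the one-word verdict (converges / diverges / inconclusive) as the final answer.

Let a_n denote the general term. Form the ratio a_{n+1}/a_n and simplify:
a_{n+1}/a_n = 13/(n + 1)
Take the limit as n -> infinity: L = 0.
Since L = 0 < 1, the ratio test implies the series converges.

converges


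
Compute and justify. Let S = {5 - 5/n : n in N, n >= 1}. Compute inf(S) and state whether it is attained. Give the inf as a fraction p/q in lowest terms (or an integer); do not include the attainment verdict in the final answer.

Analysis:
- Values: 0, 5/2, 10/3, 15/4, ... strictly increasing.
- Minimum is 0 (n=1); inf = 0 (attained).
- 5 - 5/n -> 5 from below; sup = 5, not attained.
Conclusion: inf(S) = 0, attained in S.

0


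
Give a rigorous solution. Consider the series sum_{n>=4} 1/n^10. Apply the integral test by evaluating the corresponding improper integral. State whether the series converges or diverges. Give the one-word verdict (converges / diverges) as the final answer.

Let f(x) = x^(-10). Then f is positive, continuous, and decreasing on [4, infinity), so the integral test applies.
Compute the improper integral int_{4}^infinity f(x) dx:
  antiderivative F(x) = -1/(9*x^9).
  As x -> infinity, F(x) -> 0 (since p = 10 > 1).
  So int = F(infinity) - F(4) = 0 - (-1/2359296) = 1/2359296.
  Finite, so by the integral test, the series converges.

converges


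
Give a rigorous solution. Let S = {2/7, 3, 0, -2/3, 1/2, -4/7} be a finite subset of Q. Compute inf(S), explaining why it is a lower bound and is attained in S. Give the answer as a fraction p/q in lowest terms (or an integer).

S is finite, so inf(S) = min(S).
Sorted increasing:
-2/3, -4/7, 0, 2/7, 1/2, 3
The extremum is -2/3.
For every x in S, x >= -2/3. And -2/3 is in S, so it is attained.
Therefore inf(S) = -2/3.

-2/3


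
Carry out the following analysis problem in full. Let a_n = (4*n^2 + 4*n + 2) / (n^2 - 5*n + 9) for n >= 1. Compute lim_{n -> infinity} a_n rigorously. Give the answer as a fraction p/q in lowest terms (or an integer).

Divide numerator and denominator by n^2, the highest power:
numerator / n^2 = 4 + 4/n + 2/n^2
denominator / n^2 = 1 - 5/n + 9/n^2
As n -> infinity, all terms of the form c/n^k (k >= 1) tend to 0.
So numerator / n^2 -> 4 and denominator / n^2 -> 1.
Therefore lim a_n = 4.

4


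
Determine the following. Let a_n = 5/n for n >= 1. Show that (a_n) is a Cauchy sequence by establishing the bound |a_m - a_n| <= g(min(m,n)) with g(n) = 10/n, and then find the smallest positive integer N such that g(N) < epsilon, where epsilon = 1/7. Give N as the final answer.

For any m, n >= 1, by the triangle inequality:
|a_m - a_n| = |5/m - 5/n| <= 5*1/m + 5*1/n <= 10/min(m,n).
So g(n) = 10/n bounds the Cauchy difference. Since g(n) -> 0, (a_n) is Cauchy.
Now solve g(N) < 1/7: 10/N < 1/7 <=> N > 10 / (1/7) = 70.
The smallest integer strictly greater than 70 is N = 71.
Check: g(71) = 10/71 = 10/71 < 1/7; g(70) = 1/7 >= 1/7. So N = 71.

71


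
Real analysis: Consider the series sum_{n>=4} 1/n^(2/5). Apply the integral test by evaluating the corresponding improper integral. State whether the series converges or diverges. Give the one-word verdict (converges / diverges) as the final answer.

Let f(x) = x^(-2/5). Then f is positive, continuous, and decreasing on [4, infinity), so the integral test applies.
Compute the improper integral int_{4}^infinity f(x) dx:
  antiderivative F(x) = 5*x^(3/5)/3.
  As x -> infinity, F(x) -> infinity (since p = 2/5 < 1).
  So the integral diverges. By the integral test, the series diverges.

diverges


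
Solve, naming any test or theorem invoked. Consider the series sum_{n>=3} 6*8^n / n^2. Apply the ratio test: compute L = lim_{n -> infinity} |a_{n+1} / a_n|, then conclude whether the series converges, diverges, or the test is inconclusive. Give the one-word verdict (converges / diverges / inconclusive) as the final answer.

Let a_n denote the general term. Form the ratio a_{n+1}/a_n and simplify:
a_{n+1}/a_n = 8*n^2/(n + 1)^2
Take the limit as n -> infinity: L = 8.
Since L = 8 > 1 (or L = infinity), the ratio test implies the series diverges.

diverges


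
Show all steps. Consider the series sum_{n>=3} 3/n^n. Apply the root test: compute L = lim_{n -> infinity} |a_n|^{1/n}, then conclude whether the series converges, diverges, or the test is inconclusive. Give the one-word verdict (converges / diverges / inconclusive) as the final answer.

Let a_n denote the general term. Form |a_n|^(1/n) and simplify:
|a_n|^(1/n) = 3^(1/n)/n
Take the limit as n -> infinity: L = 0.
Since L = 0 < 1, the root test implies convergence.

converges


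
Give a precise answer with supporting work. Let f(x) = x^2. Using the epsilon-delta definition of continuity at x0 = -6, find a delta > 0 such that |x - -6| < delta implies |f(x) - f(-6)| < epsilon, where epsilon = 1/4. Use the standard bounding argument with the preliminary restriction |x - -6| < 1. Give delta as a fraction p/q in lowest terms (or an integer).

Factor: |x^2 - (-6)^2| = |x - -6| * |x + -6|.
Impose |x - -6| < 1 first. Then |x + -6| = |(x - -6) + 2*(-6)| <= |x - -6| + 2*|-6| < 1 + 12 = 13.
So |x^2 - (-6)^2| < delta * 13.
We need delta * 13 <= 1/4, i.e. delta <= 1/4/13 = 1/52.
Since 1/52 < 1, this is tighter than 1; take delta = 1/52.
So delta = 1/52 works.

1/52


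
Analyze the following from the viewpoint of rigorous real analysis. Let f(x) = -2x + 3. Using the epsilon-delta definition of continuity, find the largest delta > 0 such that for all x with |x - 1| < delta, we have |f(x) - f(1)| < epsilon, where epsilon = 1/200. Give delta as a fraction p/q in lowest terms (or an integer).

We compute f(1) = -2*(1) + 3 = 1.
|f(x) - f(1)| = |-2x + 3 - (1)| = |-2(x - 1)| = 2|x - 1|.
We need 2|x - 1| < 1/200, i.e. |x - 1| < 1/200 / 2 = 1/400.
So any delta <= 1/400 works. Conversely, if delta > 1/400, then x = 1 + 1/400 satisfies |x - 1| = 1/400 < delta but |f(x) - f(1)| = 2 * 1/400 = 1/200, which is not < 1/200; so no larger delta works.
Hence the largest such delta is 1/400.

1/400


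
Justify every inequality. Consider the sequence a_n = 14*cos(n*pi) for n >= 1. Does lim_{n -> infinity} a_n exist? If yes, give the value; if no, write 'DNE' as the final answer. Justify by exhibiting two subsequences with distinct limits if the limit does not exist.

Examine the behaviour of a_n along subsequences.
cos(n*pi) = (-1)^n, so a_n = 14*(-1)^n. a_{2k} = 14 -> 14. a_{2k+1} = -14 -> -14.
Since these two subsequential limits are 14 and -14, distinct, the full sequence cannot converge (a convergent sequence has all subsequences tending to the same limit). So lim a_n does not exist.

DNE


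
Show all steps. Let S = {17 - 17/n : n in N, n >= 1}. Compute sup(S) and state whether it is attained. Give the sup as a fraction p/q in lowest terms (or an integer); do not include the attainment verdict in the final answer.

Analysis:
- Values: 0, 17/2, 34/3, 51/4, ... strictly increasing.
- Minimum is 0 (n=1); inf = 0 (attained).
- 17 - 17/n -> 17 from below; sup = 17, not attained.
Conclusion: sup(S) = 17, not attained in S.

17


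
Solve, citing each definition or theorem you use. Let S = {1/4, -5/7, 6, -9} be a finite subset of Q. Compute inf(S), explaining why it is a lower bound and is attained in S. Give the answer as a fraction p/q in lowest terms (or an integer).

S is finite, so inf(S) = min(S).
Sorted increasing:
-9, -5/7, 1/4, 6
The extremum is -9.
For every x in S, x >= -9. And -9 is in S, so it is attained.
Therefore inf(S) = -9.

-9


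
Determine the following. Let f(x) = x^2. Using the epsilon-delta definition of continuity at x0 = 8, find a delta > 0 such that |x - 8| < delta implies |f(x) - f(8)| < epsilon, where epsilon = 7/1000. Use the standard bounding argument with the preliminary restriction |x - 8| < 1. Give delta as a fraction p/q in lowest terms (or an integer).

Factor: |x^2 - (8)^2| = |x - 8| * |x + 8|.
Impose |x - 8| < 1 first. Then |x + 8| = |(x - 8) + 2*(8)| <= |x - 8| + 2*|8| < 1 + 16 = 17.
So |x^2 - (8)^2| < delta * 17.
We need delta * 17 <= 7/1000, i.e. delta <= 7/1000/17 = 7/17000.
Since 7/17000 < 1, this is tighter than 1; take delta = 7/17000.
So delta = 7/17000 works.

7/17000


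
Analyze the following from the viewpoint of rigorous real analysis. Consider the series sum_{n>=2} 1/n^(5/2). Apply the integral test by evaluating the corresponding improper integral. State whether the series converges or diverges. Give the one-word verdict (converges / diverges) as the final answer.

Let f(x) = x^(-5/2). Then f is positive, continuous, and decreasing on [2, infinity), so the integral test applies.
Compute the improper integral int_{2}^infinity f(x) dx:
  antiderivative F(x) = -2/(3*x^(3/2)).
  As x -> infinity, F(x) -> 0 (since p = 5/2 > 1).
  So int = F(infinity) - F(2) = 0 - (-sqrt(2)/6) = sqrt(2)/6.
  Finite, so by the integral test, the series converges.

converges


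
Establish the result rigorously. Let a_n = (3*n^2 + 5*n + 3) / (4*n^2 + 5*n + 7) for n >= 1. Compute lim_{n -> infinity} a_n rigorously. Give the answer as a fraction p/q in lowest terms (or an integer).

Divide numerator and denominator by n^2, the highest power:
numerator / n^2 = 3 + 5/n + 3/n^2
denominator / n^2 = 4 + 5/n + 7/n^2
As n -> infinity, all terms of the form c/n^k (k >= 1) tend to 0.
So numerator / n^2 -> 3 and denominator / n^2 -> 4.
Therefore lim a_n = 3/4.

3/4


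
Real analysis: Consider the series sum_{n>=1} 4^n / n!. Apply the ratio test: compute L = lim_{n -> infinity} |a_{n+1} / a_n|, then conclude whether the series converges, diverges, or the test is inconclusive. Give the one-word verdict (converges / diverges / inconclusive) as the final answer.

Let a_n denote the general term. Form the ratio a_{n+1}/a_n and simplify:
a_{n+1}/a_n = 4/(n + 1)
Take the limit as n -> infinity: L = 0.
Since L = 0 < 1, the ratio test implies the series converges.

converges


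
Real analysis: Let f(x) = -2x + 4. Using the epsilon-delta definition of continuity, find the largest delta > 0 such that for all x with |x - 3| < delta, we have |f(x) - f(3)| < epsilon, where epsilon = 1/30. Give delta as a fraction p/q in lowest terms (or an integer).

We compute f(3) = -2*(3) + 4 = -2.
|f(x) - f(3)| = |-2x + 4 - (-2)| = |-2(x - 3)| = 2|x - 3|.
We need 2|x - 3| < 1/30, i.e. |x - 3| < 1/30 / 2 = 1/60.
So any delta <= 1/60 works. Conversely, if delta > 1/60, then x = 3 + 1/60 satisfies |x - 3| = 1/60 < delta but |f(x) - f(3)| = 2 * 1/60 = 1/30, which is not < 1/30; so no larger delta works.
Hence the largest such delta is 1/60.

1/60


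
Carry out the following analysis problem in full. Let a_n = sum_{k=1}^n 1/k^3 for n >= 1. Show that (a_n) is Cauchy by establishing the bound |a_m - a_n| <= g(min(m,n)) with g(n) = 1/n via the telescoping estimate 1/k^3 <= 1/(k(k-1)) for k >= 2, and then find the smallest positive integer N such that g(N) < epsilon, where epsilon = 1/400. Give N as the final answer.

For m > n >= 1: |a_m - a_n| = sum_{k=n+1}^m 1/k^3.
Use 1/k^3 <= 1/(k(k-1)) = 1/(k-1) - 1/k for k >= 2 (which holds since k^3 >= k^2 >= k(k-1) for k >= 2):
sum_{k=n+1}^m 1/k^3 <= sum_{k=n+1}^m (1/(k-1) - 1/k) = 1/n - 1/m <= 1/n.
By symmetry the same bound holds with n,m swapped, so |a_m - a_n| <= 1/min(m,n) = g(min(m,n)). Since g(n) -> 0, (a_n) is Cauchy.
Now solve g(N) < 1/400: 1/N < 1/400 <=> N > 1/(1/400) = 400.
The smallest integer strictly greater than 400 is N = 401.
Check: g(401) = 1/401 < 1/400; g(400) = 1/400 >= 1/400. So N = 401.

401


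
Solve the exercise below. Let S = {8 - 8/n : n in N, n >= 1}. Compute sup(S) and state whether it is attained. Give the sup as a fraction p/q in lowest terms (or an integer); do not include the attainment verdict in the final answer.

Analysis:
- Values: 0, 4, 16/3, 6, ... strictly increasing.
- Minimum is 0 (n=1); inf = 0 (attained).
- 8 - 8/n -> 8 from below; sup = 8, not attained.
Conclusion: sup(S) = 8, not attained in S.

8


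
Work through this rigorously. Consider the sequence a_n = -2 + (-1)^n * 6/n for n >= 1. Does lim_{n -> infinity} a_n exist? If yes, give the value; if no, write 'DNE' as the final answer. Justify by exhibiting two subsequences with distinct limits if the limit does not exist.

Examine the behaviour of a_n along subsequences.
Even-n subsequence a_{2k} = -2 + 6/(2k) -> -2. Odd-n subsequence a_{2k+1} = -2 - 6/(2k+1) -> -2. Both tend to -2, which suggests the limit is -2; verify directly.
|a_n - (-2)| = |(-1)^n * 6/n| = 6/n for every n >= 1.
Given epsilon > 0, choose a positive integer N > 6/epsilon. Then for all n >= N, |a_n - (-2)| = 6/n <= 6/N < epsilon.
So by the definition of the limit, lim a_n exists and equals -2.

-2


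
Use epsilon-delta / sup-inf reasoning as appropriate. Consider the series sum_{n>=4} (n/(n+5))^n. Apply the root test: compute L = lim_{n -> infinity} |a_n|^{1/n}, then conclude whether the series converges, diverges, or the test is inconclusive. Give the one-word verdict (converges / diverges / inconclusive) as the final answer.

Let a_n denote the general term. Form |a_n|^(1/n) and simplify:
|a_n|^(1/n) = n/(n + 5)
Take the limit as n -> infinity: L = 1.
Since L = 1, the root test is inconclusive. (In fact a_n = (n/(n+5))^n -> e^(-5) != 0, so the nth-term test shows divergence; but the root test itself gives no conclusion.)

inconclusive


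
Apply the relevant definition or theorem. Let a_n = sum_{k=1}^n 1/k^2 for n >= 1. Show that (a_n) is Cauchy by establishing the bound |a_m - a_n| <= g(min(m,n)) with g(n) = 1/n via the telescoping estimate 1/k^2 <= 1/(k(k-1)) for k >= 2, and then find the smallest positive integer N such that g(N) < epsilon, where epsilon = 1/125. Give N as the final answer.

For m > n >= 1: |a_m - a_n| = sum_{k=n+1}^m 1/k^2.
Use 1/k^2 <= 1/(k(k-1)) = 1/(k-1) - 1/k for k >= 2:
sum_{k=n+1}^m 1/k^2 <= sum_{k=n+1}^m (1/(k-1) - 1/k) = 1/n - 1/m <= 1/n.
By symmetry the same bound holds with n,m swapped, so |a_m - a_n| <= 1/min(m,n) = g(min(m,n)). Since g(n) -> 0, (a_n) is Cauchy.
Now solve g(N) < 1/125: 1/N < 1/125 <=> N > 1/(1/125) = 125.
The smallest integer strictly greater than 125 is N = 126.
Check: g(126) = 1/126 < 1/125; g(125) = 1/125 >= 1/125. So N = 126.

126


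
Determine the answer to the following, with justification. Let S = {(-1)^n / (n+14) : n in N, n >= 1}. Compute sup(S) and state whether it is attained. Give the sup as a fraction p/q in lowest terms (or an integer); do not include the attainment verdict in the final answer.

Analysis:
- Values: -1/15, 1/16, -1/17, 1/18, -1/19, ...
- Positive terms (even n): 1/(2+14), 1/(4+14), ... decreasing -> max = 1/16 (n=2).
- Negative terms (odd n): -1/(1+14), -1/(3+14), ... increasing -> min = -1/15 (n=1).
- So sup = 1/16 (attained at n=2); inf = -1/15 (attained at n=1).
Conclusion: sup(S) = 1/16, attained in S.

1/16


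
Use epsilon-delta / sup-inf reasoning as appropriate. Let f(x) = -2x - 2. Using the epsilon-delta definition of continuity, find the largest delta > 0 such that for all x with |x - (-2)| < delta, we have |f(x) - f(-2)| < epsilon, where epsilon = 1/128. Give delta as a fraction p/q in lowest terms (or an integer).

We compute f(-2) = -2*(-2) - 2 = 2.
|f(x) - f(-2)| = |-2x - 2 - (2)| = |-2(x - (-2))| = 2|x - (-2)|.
We need 2|x - (-2)| < 1/128, i.e. |x - (-2)| < 1/128 / 2 = 1/256.
So any delta <= 1/256 works. Conversely, if delta > 1/256, then x = -2 + 1/256 satisfies |x - (-2)| = 1/256 < delta but |f(x) - f(-2)| = 2 * 1/256 = 1/128, which is not < 1/128; so no larger delta works.
Hence the largest such delta is 1/256.

1/256


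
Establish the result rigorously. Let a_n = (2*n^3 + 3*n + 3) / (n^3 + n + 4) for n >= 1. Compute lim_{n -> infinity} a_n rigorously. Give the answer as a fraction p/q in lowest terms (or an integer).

Divide numerator and denominator by n^3, the highest power:
numerator / n^3 = 2 + 3/n^2 + 3/n^3
denominator / n^3 = 1 + n^(-2) + 4/n^3
As n -> infinity, all terms of the form c/n^k (k >= 1) tend to 0.
So numerator / n^3 -> 2 and denominator / n^3 -> 1.
Therefore lim a_n = 2.

2


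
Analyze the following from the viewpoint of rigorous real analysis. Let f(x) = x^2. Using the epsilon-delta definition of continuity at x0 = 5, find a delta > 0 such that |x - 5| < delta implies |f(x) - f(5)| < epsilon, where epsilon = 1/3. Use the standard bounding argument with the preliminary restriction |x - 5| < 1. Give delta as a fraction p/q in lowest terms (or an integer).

Factor: |x^2 - (5)^2| = |x - 5| * |x + 5|.
Impose |x - 5| < 1 first. Then |x + 5| = |(x - 5) + 2*(5)| <= |x - 5| + 2*|5| < 1 + 10 = 11.
So |x^2 - (5)^2| < delta * 11.
We need delta * 11 <= 1/3, i.e. delta <= 1/3/11 = 1/33.
Since 1/33 < 1, this is tighter than 1; take delta = 1/33.
So delta = 1/33 works.

1/33


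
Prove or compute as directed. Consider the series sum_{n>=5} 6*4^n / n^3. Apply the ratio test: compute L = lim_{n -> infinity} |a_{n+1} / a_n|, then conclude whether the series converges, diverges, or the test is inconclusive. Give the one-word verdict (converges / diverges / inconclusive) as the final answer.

Let a_n denote the general term. Form the ratio a_{n+1}/a_n and simplify:
a_{n+1}/a_n = 4*n^3/(n + 1)^3
Take the limit as n -> infinity: L = 4.
Since L = 4 > 1 (or L = infinity), the ratio test implies the series diverges.

diverges


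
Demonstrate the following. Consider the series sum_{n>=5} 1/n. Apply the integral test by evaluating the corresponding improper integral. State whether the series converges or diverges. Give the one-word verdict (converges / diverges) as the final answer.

Let f(x) = 1/x. Then f is positive, continuous, and decreasing on [5, infinity), so the integral test applies.
Compute the improper integral int_{5}^infinity f(x) dx:
  antiderivative F(x) = log(x).
  As x -> infinity, log(x) -> infinity.
  So int = infinity - log(5) = infinity. By the integral test, the series diverges.

diverges


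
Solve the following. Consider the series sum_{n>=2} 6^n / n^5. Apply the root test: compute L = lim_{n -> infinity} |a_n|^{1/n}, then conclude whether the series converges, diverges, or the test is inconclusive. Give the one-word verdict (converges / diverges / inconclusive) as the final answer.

Let a_n denote the general term. Form |a_n|^(1/n) and simplify:
|a_n|^(1/n) = 6/n^(5/n)
Take the limit as n -> infinity: L = 6.
Since L = 6 > 1, the root test implies divergence.

diverges


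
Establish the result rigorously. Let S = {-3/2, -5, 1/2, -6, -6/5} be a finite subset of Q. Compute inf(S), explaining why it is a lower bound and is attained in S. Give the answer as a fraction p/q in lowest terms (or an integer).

S is finite, so inf(S) = min(S).
Sorted increasing:
-6, -5, -3/2, -6/5, 1/2
The extremum is -6.
For every x in S, x >= -6. And -6 is in S, so it is attained.
Therefore inf(S) = -6.

-6


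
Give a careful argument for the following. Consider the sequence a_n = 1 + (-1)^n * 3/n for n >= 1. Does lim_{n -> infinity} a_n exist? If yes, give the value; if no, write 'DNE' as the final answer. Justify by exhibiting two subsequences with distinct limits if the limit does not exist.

Examine the behaviour of a_n along subsequences.
Even-n subsequence a_{2k} = 1 + 3/(2k) -> 1. Odd-n subsequence a_{2k+1} = 1 - 3/(2k+1) -> 1. Both tend to 1, which suggests the limit is 1; verify directly.
|a_n - 1| = |(-1)^n * 3/n| = 3/n for every n >= 1.
Given epsilon > 0, choose a positive integer N > 3/epsilon. Then for all n >= N, |a_n - 1| = 3/n <= 3/N < epsilon.
So by the definition of the limit, lim a_n exists and equals 1.

1


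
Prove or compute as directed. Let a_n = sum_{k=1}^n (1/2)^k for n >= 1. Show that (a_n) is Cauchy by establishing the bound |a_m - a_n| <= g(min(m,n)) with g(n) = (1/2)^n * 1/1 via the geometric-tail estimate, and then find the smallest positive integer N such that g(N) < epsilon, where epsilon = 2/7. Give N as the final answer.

For m > n >= 1: |a_m - a_n| = sum_{k=n+1}^m (1/2)^k < sum_{k=n+1}^infinity (1/2)^k = (1/2)^(n+1) / (1 - 1/2) = (1/2)^n * (1/2) * (2/1) = (1/2)^n * 1/1.
So g(n) = (1/2)^n / 1. Since g(n) -> 0, (a_n) is Cauchy.
Now solve g(N) < 2/7: (1/2)^N / 1 < 2/7 <=> 2^N > 1 / (1 * 2/7) = 7/2.
Check powers of 2: 2^1 = 2 <= 7/2, 2^2 = 4 > 7/2.
So the smallest such N is 2. Check: g(2) = 1/(1 * 4) = 1/4 < 2/7.

2


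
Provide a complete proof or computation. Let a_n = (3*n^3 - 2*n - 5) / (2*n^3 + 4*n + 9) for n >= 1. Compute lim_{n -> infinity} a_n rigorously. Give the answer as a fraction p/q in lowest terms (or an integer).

Divide numerator and denominator by n^3, the highest power:
numerator / n^3 = 3 - 2/n^2 - 5/n^3
denominator / n^3 = 2 + 4/n^2 + 9/n^3
As n -> infinity, all terms of the form c/n^k (k >= 1) tend to 0.
So numerator / n^3 -> 3 and denominator / n^3 -> 2.
Therefore lim a_n = 3/2.

3/2


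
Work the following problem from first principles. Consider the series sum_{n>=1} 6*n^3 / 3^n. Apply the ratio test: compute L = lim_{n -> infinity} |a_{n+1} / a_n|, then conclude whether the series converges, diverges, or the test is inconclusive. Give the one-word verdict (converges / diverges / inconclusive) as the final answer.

Let a_n denote the general term. Form the ratio a_{n+1}/a_n and simplify:
a_{n+1}/a_n = (n + 1)^3/(3*n^3)
Take the limit as n -> infinity: L = 1/3.
Since L = 1/3 < 1, the ratio test implies the series converges.

converges


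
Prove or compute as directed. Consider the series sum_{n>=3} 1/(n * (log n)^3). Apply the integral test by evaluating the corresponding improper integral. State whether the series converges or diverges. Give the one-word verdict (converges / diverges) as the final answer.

Let f(x) = 1/(x*log(x)^3). Then f is positive, continuous, and decreasing on [3, infinity), so the integral test applies.
Compute the improper integral int_{3}^infinity f(x) dx:
  antiderivative F(x) = -1/(2*log(x)^2).
  F(x) -> 0 as x -> infinity.  int = 0 - F(3) = 1/(2*log(3)^2) < infinity. By the integral test, the series converges.

converges


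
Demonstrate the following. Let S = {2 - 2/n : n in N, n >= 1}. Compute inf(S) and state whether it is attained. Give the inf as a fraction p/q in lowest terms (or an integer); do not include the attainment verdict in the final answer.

Analysis:
- Values: 0, 1, 4/3, 3/2, ... strictly increasing.
- Minimum is 0 (n=1); inf = 0 (attained).
- 2 - 2/n -> 2 from below; sup = 2, not attained.
Conclusion: inf(S) = 0, attained in S.

0


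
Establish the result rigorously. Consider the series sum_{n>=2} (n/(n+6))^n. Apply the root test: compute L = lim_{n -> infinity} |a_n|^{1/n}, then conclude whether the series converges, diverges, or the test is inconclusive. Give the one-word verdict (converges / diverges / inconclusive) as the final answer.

Let a_n denote the general term. Form |a_n|^(1/n) and simplify:
|a_n|^(1/n) = n/(n + 6)
Take the limit as n -> infinity: L = 1.
Since L = 1, the root test is inconclusive. (In fact a_n = (n/(n+6))^n -> e^(-6) != 0, so the nth-term test shows divergence; but the root test itself gives no conclusion.)

inconclusive


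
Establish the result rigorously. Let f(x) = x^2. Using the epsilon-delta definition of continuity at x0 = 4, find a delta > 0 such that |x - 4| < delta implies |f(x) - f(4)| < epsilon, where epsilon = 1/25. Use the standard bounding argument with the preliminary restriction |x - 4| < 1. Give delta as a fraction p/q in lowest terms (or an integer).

Factor: |x^2 - (4)^2| = |x - 4| * |x + 4|.
Impose |x - 4| < 1 first. Then |x + 4| = |(x - 4) + 2*(4)| <= |x - 4| + 2*|4| < 1 + 8 = 9.
So |x^2 - (4)^2| < delta * 9.
We need delta * 9 <= 1/25, i.e. delta <= 1/25/9 = 1/225.
Since 1/225 < 1, this is tighter than 1; take delta = 1/225.
So delta = 1/225 works.

1/225


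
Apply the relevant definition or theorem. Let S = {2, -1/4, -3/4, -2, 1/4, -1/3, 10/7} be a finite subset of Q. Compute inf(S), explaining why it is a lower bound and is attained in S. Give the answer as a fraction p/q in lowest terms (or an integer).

S is finite, so inf(S) = min(S).
Sorted increasing:
-2, -3/4, -1/3, -1/4, 1/4, 10/7, 2
The extremum is -2.
For every x in S, x >= -2. And -2 is in S, so it is attained.
Therefore inf(S) = -2.

-2


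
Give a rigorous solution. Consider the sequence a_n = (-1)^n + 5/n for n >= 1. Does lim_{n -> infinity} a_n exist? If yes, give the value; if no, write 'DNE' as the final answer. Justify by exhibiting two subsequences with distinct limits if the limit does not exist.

Examine the behaviour of a_n along subsequences.
a_{2k} = 1 + 5/(2k) -> 1. a_{2k+1} = -1 + 5/(2k+1) -> -1.
Since these two subsequential limits are 1 and -1, distinct, the full sequence cannot converge (a convergent sequence has all subsequences tending to the same limit). So lim a_n does not exist.

DNE


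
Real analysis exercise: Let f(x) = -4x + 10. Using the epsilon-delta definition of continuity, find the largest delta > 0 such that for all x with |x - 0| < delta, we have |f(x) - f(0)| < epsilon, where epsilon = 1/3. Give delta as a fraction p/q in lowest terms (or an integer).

We compute f(0) = -4*(0) + 10 = 10.
|f(x) - f(0)| = |-4x + 10 - (10)| = |-4(x - 0)| = 4|x - 0|.
We need 4|x - 0| < 1/3, i.e. |x - 0| < 1/3 / 4 = 1/12.
So any delta <= 1/12 works. Conversely, if delta > 1/12, then x = 0 + 1/12 satisfies |x - 0| = 1/12 < delta but |f(x) - f(0)| = 4 * 1/12 = 1/3, which is not < 1/3; so no larger delta works.
Hence the largest such delta is 1/12.

1/12


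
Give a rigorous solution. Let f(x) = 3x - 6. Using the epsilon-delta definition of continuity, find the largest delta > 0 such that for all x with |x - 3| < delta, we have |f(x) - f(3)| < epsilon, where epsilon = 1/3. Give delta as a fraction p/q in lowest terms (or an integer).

We compute f(3) = 3*(3) - 6 = 3.
|f(x) - f(3)| = |3x - 6 - (3)| = |3(x - 3)| = 3|x - 3|.
We need 3|x - 3| < 1/3, i.e. |x - 3| < 1/3 / 3 = 1/9.
So any delta <= 1/9 works. Conversely, if delta > 1/9, then x = 3 + 1/9 satisfies |x - 3| = 1/9 < delta but |f(x) - f(3)| = 3 * 1/9 = 1/3, which is not < 1/3; so no larger delta works.
Hence the largest such delta is 1/9.

1/9


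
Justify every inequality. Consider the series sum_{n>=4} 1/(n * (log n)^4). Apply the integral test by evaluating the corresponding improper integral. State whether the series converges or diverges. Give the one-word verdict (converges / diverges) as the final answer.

Let f(x) = 1/(x*log(x)^4). Then f is positive, continuous, and decreasing on [4, infinity), so the integral test applies.
Compute the improper integral int_{4}^infinity f(x) dx:
  antiderivative F(x) = -1/(3*log(x)^3).
  F(x) -> 0 as x -> infinity.  int = 0 - F(4) = 1/(3*log(4)^3) < infinity. By the integral test, the series converges.

converges


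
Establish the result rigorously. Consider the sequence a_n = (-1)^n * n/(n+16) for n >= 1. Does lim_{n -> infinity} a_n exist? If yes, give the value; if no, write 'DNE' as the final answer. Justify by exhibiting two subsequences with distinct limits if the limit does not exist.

Examine the behaviour of a_n along subsequences.
a_{2k} = 2k/(2k+16) -> 1. a_{2k+1} = -(2k+1)/(2k+17) -> -1.
Since these two subsequential limits are 1 and -1, distinct, the full sequence cannot converge (a convergent sequence has all subsequences tending to the same limit). So lim a_n does not exist.

DNE


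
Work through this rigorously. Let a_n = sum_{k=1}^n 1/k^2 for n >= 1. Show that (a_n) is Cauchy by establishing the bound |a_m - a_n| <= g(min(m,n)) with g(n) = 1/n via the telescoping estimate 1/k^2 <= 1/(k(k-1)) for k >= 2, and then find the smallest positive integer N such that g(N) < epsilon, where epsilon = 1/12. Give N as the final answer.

For m > n >= 1: |a_m - a_n| = sum_{k=n+1}^m 1/k^2.
Use 1/k^2 <= 1/(k(k-1)) = 1/(k-1) - 1/k for k >= 2:
sum_{k=n+1}^m 1/k^2 <= sum_{k=n+1}^m (1/(k-1) - 1/k) = 1/n - 1/m <= 1/n.
By symmetry the same bound holds with n,m swapped, so |a_m - a_n| <= 1/min(m,n) = g(min(m,n)). Since g(n) -> 0, (a_n) is Cauchy.
Now solve g(N) < 1/12: 1/N < 1/12 <=> N > 1/(1/12) = 12.
The smallest integer strictly greater than 12 is N = 13.
Check: g(13) = 1/13 < 1/12; g(12) = 1/12 >= 1/12. So N = 13.

13


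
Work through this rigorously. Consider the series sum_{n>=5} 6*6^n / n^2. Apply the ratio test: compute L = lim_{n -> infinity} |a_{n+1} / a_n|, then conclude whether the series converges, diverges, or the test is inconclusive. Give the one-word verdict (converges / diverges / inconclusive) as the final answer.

Let a_n denote the general term. Form the ratio a_{n+1}/a_n and simplify:
a_{n+1}/a_n = 6*n^2/(n + 1)^2
Take the limit as n -> infinity: L = 6.
Since L = 6 > 1 (or L = infinity), the ratio test implies the series diverges.

diverges


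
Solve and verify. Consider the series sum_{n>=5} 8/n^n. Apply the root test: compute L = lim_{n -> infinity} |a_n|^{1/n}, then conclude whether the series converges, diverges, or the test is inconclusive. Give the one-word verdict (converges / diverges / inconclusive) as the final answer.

Let a_n denote the general term. Form |a_n|^(1/n) and simplify:
|a_n|^(1/n) = 2^(3/n)/n
Take the limit as n -> infinity: L = 0.
Since L = 0 < 1, the root test implies convergence.

converges


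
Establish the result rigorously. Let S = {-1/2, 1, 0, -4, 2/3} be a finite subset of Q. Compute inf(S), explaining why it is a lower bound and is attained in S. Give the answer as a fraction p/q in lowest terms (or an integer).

S is finite, so inf(S) = min(S).
Sorted increasing:
-4, -1/2, 0, 2/3, 1
The extremum is -4.
For every x in S, x >= -4. And -4 is in S, so it is attained.
Therefore inf(S) = -4.

-4


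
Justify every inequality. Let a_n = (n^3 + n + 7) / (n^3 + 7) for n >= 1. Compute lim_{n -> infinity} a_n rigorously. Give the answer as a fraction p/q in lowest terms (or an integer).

Divide numerator and denominator by n^3, the highest power:
numerator / n^3 = 1 + n^(-2) + 7/n^3
denominator / n^3 = 1 + 7/n^3
As n -> infinity, all terms of the form c/n^k (k >= 1) tend to 0.
So numerator / n^3 -> 1 and denominator / n^3 -> 1.
Therefore lim a_n = 1.

1


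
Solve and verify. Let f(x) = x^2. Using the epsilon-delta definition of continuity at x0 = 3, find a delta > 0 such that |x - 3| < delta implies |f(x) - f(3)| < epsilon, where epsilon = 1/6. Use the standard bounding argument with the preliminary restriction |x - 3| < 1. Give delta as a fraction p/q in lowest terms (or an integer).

Factor: |x^2 - (3)^2| = |x - 3| * |x + 3|.
Impose |x - 3| < 1 first. Then |x + 3| = |(x - 3) + 2*(3)| <= |x - 3| + 2*|3| < 1 + 6 = 7.
So |x^2 - (3)^2| < delta * 7.
We need delta * 7 <= 1/6, i.e. delta <= 1/6/7 = 1/42.
Since 1/42 < 1, this is tighter than 1; take delta = 1/42.
So delta = 1/42 works.

1/42
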